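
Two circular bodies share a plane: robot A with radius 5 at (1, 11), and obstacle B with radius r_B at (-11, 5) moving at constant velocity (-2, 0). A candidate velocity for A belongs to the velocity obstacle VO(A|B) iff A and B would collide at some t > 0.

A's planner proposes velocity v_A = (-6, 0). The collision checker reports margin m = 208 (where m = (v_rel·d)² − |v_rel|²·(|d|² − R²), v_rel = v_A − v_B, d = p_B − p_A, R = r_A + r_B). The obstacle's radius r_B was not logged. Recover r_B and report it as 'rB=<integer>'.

m = 208
d = (-12, -6);  v_rel = (-4, 0),  |v_rel|² = 16
v_rel×d = (-4)·(-6) − (0)·(-12) = 24
since m = R²·16 − 24²:  R² = (576 + 208) / 16 = 49
R = √49 = 7  ⇒  r_B = 7 − 5 = 2

rB=2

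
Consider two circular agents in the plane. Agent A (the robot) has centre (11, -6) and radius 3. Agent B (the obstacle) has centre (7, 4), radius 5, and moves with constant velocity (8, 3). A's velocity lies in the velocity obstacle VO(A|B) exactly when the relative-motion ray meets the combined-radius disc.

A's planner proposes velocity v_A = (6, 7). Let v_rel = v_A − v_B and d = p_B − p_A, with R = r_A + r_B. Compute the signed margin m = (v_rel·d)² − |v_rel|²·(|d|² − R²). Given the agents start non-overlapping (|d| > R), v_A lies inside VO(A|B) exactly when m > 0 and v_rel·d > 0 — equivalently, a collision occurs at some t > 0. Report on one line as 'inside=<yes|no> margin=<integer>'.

d = (-4, 10),  |d|² = 116;  R = 3+5 = 8,  c = 116−8² = 52
v_rel = (-2, 4),  |v_rel|² = 20;  v_rel·d = (-2)·(-4) + (4)·(10) = 48
20·t² − 96·t + 52 = 0  ⇒  m = 48² − 20·52 = 1264
m = 1264 > 0,  v_rel·d = 48 > 0  ⇒  inside

inside=yes margin=1264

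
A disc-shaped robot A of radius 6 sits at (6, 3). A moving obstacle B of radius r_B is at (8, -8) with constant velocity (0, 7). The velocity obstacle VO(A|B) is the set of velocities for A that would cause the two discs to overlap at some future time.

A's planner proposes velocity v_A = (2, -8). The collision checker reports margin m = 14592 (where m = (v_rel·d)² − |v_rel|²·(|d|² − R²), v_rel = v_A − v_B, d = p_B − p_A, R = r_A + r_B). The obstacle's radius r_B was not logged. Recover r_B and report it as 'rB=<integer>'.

m = 14592
d = (2, -11);  v_rel = (2, -15),  |v_rel|² = 229
v_rel×d = (2)·(-11) − (-15)·(2) = 8
since m = R²·229 − 8²:  R² = (64 + 14592) / 229 = 64
R = √64 = 8  ⇒  r_B = 8 − 6 = 2

rB=2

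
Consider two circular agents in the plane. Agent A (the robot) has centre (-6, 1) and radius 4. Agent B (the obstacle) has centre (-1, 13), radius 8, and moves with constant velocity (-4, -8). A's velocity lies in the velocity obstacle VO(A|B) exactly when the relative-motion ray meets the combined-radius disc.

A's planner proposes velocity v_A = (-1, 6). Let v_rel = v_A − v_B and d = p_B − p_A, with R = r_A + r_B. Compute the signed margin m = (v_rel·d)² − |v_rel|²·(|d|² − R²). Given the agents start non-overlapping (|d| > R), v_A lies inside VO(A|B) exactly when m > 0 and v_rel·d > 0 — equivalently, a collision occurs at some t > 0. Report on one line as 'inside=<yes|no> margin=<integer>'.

d = (5, 12),  |d|² = 169;  R = 4+8 = 12,  c = 169−12² = 25
v_rel = (3, 14),  |v_rel|² = 205;  v_rel·d = (3)·(5) + (14)·(12) = 183
205·t² − 366·t + 25 = 0  ⇒  m = 183² − 205·25 = 28364
m = 28364 > 0,  v_rel·d = 183 > 0  ⇒  inside

inside=yes margin=28364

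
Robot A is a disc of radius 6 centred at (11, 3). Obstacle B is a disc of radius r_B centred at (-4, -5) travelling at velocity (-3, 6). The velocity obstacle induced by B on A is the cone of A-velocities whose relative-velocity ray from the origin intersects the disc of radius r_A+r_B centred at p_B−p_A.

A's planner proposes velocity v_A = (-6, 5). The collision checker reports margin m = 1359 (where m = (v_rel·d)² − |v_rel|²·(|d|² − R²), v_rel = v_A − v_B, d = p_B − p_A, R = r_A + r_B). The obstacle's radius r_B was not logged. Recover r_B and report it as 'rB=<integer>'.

m = 1359
d = (-15, -8);  v_rel = (-3, -1),  |v_rel|² = 10
v_rel×d = (-3)·(-8) − (-1)·(-15) = 9
since m = R²·10 − 9²:  R² = (81 + 1359) / 10 = 144
R = √144 = 12  ⇒  r_B = 12 − 6 = 6

rB=6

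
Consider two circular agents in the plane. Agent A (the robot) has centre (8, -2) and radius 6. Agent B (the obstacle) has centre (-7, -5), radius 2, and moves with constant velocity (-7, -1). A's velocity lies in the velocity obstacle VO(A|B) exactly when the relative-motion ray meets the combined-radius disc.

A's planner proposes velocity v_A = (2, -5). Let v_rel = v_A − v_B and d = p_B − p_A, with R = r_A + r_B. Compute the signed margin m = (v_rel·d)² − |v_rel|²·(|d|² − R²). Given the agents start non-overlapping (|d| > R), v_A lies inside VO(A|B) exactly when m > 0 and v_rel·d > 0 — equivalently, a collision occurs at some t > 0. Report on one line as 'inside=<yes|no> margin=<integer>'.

d = (-15, -3),  |d|² = 234;  R = 6+2 = 8,  c = 234−8² = 170
v_rel = (9, -4),  |v_rel|² = 97;  v_rel·d = (9)·(-15) + (-4)·(-3) = -123
97·t² + 246·t + 170 = 0  ⇒  m = (-123)² − 97·170 = -1361
m = -1361 < 0,  v_rel·d = -123 < 0  ⇒  outside

inside=no margin=-1361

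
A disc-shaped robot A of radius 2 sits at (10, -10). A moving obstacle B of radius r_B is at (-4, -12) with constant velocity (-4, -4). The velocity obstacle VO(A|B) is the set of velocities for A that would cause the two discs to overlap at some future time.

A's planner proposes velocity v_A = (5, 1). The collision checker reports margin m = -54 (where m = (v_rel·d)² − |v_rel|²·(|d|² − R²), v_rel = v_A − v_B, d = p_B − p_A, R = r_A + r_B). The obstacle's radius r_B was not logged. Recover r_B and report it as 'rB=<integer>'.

m = -54
d = (-14, -2);  v_rel = (9, 5),  |v_rel|² = 106
v_rel×d = (9)·(-2) − (5)·(-14) = 52
since m = R²·106 − 52²:  R² = (2704 + -54) / 106 = 25
R = √25 = 5  ⇒  r_B = 5 − 2 = 3

rB=3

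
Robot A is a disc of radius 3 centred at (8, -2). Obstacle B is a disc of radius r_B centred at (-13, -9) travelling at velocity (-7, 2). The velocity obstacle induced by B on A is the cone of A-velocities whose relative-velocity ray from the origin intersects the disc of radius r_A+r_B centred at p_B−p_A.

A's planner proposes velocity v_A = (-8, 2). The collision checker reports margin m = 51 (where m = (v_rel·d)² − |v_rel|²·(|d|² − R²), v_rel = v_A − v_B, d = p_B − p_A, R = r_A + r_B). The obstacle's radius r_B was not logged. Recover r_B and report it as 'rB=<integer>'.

m = 51
d = (-21, -7);  v_rel = (-1, 0),  |v_rel|² = 1
v_rel×d = (-1)·(-7) − (0)·(-21) = 7
since m = R²·1 − 7²:  R² = (49 + 51) / 1 = 100
R = √100 = 10  ⇒  r_B = 10 − 3 = 7

rB=7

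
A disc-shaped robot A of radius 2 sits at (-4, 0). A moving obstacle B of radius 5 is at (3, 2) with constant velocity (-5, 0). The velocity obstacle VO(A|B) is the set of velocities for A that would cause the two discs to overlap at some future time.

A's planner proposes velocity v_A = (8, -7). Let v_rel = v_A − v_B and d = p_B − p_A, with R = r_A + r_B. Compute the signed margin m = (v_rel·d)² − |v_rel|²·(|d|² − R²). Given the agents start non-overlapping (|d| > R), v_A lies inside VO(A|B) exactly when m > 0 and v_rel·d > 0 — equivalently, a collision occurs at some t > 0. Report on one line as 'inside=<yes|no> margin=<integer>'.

d = (7, 2),  |d|² = 53;  R = 2+5 = 7,  c = 53−7² = 4
v_rel = (13, -7),  |v_rel|² = 218;  v_rel·d = (13)·(7) + (-7)·(2) = 77
218·t² − 154·t + 4 = 0  ⇒  m = 77² − 218·4 = 5057
m = 5057 > 0,  v_rel·d = 77 > 0  ⇒  inside

inside=yes margin=5057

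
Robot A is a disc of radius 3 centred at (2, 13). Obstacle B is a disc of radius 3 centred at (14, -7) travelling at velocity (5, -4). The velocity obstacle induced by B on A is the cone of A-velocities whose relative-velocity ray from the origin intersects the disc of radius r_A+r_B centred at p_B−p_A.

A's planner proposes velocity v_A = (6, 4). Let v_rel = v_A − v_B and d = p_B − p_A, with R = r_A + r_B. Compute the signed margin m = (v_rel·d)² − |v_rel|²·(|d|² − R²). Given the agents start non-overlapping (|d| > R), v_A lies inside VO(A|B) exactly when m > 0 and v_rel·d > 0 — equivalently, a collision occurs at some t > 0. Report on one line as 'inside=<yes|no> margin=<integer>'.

d = (12, -20),  |d|² = 544;  R = 3+3 = 6,  c = 544−6² = 508
v_rel = (1, 8),  |v_rel|² = 65;  v_rel·d = (1)·(12) + (8)·(-20) = -148
65·t² + 296·t + 508 = 0  ⇒  m = (-148)² − 65·508 = -11116
m = -11116 < 0,  v_rel·d = -148 < 0  ⇒  outside

inside=no margin=-11116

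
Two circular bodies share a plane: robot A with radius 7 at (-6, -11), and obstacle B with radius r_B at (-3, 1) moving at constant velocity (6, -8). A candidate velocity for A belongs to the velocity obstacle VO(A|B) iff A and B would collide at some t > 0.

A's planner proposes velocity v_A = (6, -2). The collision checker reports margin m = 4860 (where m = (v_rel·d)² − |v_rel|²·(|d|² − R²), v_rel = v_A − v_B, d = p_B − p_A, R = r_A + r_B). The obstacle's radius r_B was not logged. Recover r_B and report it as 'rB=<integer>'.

m = 4860
d = (3, 12);  v_rel = (0, 6),  |v_rel|² = 36
v_rel×d = (0)·(12) − (6)·(3) = -18
since m = R²·36 − (-18)²:  R² = (324 + 4860) / 36 = 144
R = √144 = 12  ⇒  r_B = 12 − 7 = 5

rB=5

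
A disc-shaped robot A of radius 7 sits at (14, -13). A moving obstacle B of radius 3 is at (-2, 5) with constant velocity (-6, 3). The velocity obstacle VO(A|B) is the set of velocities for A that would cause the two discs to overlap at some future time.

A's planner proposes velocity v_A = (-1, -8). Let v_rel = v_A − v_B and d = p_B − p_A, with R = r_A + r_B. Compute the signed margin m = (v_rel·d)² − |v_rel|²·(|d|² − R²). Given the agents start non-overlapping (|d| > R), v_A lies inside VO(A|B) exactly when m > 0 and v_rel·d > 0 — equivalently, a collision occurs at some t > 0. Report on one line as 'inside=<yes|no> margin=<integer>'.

d = (-16, 18),  |d|² = 580;  R = 7+3 = 10,  c = 580−10² = 480
v_rel = (5, -11),  |v_rel|² = 146;  v_rel·d = (5)·(-16) + (-11)·(18) = -278
146·t² + 556·t + 480 = 0  ⇒  m = (-278)² − 146·480 = 7204
m = 7204 > 0,  v_rel·d = -278 < 0  ⇒  outside

inside=no margin=7204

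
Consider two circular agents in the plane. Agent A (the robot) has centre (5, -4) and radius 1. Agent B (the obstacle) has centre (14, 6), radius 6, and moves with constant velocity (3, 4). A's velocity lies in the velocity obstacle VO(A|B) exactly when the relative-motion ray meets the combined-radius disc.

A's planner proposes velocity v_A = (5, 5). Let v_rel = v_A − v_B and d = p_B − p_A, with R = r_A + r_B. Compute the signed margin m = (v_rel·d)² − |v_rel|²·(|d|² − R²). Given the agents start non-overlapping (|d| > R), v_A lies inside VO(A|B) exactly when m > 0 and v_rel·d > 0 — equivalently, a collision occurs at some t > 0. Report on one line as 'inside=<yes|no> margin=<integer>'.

d = (9, 10),  |d|² = 181;  R = 1+6 = 7,  c = 181−7² = 132
v_rel = (2, 1),  |v_rel|² = 5;  v_rel·d = (2)·(9) + (1)·(10) = 28
5·t² − 56·t + 132 = 0  ⇒  m = 28² − 5·132 = 124
m = 124 > 0,  v_rel·d = 28 > 0  ⇒  inside

inside=yes margin=124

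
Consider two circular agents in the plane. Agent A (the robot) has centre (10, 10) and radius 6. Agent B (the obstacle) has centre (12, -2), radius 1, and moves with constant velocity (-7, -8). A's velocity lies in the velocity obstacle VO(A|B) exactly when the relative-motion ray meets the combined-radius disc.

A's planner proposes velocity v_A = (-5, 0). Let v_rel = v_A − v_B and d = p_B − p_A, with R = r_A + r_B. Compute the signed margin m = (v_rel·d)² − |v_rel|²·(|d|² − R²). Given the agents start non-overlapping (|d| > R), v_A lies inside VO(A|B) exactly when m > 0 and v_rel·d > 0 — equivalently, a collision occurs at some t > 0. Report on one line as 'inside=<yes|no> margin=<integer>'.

d = (2, -12),  |d|² = 148;  R = 6+1 = 7,  c = 148−7² = 99
v_rel = (2, 8),  |v_rel|² = 68;  v_rel·d = (2)·(2) + (8)·(-12) = -92
68·t² + 184·t + 99 = 0  ⇒  m = (-92)² − 68·99 = 1732
m = 1732 > 0,  v_rel·d = -92 < 0  ⇒  outside

inside=no margin=1732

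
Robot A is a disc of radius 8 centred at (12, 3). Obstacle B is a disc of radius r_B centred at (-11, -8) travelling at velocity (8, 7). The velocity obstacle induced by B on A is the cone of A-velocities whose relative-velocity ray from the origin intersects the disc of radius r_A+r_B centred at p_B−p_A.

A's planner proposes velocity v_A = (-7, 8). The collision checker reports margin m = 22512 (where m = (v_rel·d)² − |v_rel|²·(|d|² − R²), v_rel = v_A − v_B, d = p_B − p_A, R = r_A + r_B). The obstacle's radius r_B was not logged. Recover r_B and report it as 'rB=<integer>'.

m = 22512
d = (-23, -11);  v_rel = (-15, 1),  |v_rel|² = 226
v_rel×d = (-15)·(-11) − (1)·(-23) = 188
since m = R²·226 − 188²:  R² = (35344 + 22512) / 226 = 256
R = √256 = 16  ⇒  r_B = 16 − 8 = 8

rB=8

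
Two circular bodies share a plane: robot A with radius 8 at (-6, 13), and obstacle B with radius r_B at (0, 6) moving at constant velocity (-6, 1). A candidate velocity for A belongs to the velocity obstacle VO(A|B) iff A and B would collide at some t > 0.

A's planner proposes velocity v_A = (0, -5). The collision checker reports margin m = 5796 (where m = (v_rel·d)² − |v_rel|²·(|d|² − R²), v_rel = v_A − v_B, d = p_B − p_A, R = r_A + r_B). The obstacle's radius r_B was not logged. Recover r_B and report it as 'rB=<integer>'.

m = 5796
d = (6, -7);  v_rel = (6, -6),  |v_rel|² = 72
v_rel×d = (6)·(-7) − (-6)·(6) = -6
since m = R²·72 − (-6)²:  R² = (36 + 5796) / 72 = 81
R = √81 = 9  ⇒  r_B = 9 − 8 = 1

rB=1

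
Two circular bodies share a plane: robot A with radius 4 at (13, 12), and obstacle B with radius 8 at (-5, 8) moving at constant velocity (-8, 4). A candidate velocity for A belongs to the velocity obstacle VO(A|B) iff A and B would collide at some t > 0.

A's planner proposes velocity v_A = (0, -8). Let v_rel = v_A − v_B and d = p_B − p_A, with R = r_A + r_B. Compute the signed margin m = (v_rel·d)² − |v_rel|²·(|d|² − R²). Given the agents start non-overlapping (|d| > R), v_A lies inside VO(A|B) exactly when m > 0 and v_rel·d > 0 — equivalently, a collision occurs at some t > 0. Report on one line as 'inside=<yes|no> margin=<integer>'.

d = (-18, -4),  |d|² = 340;  R = 4+8 = 12,  c = 340−12² = 196
v_rel = (8, -12),  |v_rel|² = 208;  v_rel·d = (8)·(-18) + (-12)·(-4) = -96
208·t² + 192·t + 196 = 0  ⇒  m = (-96)² − 208·196 = -31552
m = -31552 < 0,  v_rel·d = -96 < 0  ⇒  outside

inside=no margin=-31552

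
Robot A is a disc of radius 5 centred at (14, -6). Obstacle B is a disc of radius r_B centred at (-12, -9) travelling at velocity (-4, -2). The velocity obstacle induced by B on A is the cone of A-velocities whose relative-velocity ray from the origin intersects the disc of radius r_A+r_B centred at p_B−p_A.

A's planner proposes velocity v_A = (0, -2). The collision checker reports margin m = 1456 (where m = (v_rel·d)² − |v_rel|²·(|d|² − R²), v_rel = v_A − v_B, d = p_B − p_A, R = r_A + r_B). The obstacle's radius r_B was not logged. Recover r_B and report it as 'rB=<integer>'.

m = 1456
d = (-26, -3);  v_rel = (4, 0),  |v_rel|² = 16
v_rel×d = (4)·(-3) − (0)·(-26) = -12
since m = R²·16 − (-12)²:  R² = (144 + 1456) / 16 = 100
R = √100 = 10  ⇒  r_B = 10 − 5 = 5

rB=5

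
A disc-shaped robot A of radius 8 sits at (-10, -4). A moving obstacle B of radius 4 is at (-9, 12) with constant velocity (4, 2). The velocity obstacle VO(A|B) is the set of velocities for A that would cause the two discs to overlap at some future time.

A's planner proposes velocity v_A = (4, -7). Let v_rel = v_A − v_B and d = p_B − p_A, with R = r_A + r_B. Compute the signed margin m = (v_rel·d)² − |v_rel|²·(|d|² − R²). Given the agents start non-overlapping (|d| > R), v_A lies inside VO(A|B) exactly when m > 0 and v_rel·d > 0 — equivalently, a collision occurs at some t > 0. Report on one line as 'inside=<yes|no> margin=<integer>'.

d = (1, 16),  |d|² = 257;  R = 8+4 = 12,  c = 257−12² = 113
v_rel = (0, -9),  |v_rel|² = 81;  v_rel·d = (0)·(1) + (-9)·(16) = -144
81·t² + 288·t + 113 = 0  ⇒  m = (-144)² − 81·113 = 11583
m = 11583 > 0,  v_rel·d = -144 < 0  ⇒  outside

inside=no margin=11583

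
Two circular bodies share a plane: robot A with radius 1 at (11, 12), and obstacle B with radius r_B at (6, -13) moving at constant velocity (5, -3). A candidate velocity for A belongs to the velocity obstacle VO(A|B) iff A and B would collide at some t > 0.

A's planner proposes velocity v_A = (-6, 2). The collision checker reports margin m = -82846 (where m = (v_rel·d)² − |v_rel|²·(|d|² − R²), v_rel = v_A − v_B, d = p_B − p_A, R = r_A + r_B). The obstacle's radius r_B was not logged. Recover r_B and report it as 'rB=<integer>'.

m = -82846
d = (-5, -25);  v_rel = (-11, 5),  |v_rel|² = 146
v_rel×d = (-11)·(-25) − (5)·(-5) = 300
since m = R²·146 − 300²:  R² = (90000 + -82846) / 146 = 49
R = √49 = 7  ⇒  r_B = 7 − 1 = 6

rB=6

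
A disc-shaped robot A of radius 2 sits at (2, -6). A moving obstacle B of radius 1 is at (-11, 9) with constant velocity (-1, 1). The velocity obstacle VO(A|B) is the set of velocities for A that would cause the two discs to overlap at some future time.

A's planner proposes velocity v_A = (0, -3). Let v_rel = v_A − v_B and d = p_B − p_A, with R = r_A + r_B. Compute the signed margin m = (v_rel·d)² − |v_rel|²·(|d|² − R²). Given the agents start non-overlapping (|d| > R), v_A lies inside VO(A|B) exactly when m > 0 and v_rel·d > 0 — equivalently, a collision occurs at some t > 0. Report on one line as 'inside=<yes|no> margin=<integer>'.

d = (-13, 15),  |d|² = 394;  R = 2+1 = 3,  c = 394−3² = 385
v_rel = (1, -4),  |v_rel|² = 17;  v_rel·d = (1)·(-13) + (-4)·(15) = -73
17·t² + 146·t + 385 = 0  ⇒  m = (-73)² − 17·385 = -1216
m = -1216 < 0,  v_rel·d = -73 < 0  ⇒  outside

inside=no margin=-1216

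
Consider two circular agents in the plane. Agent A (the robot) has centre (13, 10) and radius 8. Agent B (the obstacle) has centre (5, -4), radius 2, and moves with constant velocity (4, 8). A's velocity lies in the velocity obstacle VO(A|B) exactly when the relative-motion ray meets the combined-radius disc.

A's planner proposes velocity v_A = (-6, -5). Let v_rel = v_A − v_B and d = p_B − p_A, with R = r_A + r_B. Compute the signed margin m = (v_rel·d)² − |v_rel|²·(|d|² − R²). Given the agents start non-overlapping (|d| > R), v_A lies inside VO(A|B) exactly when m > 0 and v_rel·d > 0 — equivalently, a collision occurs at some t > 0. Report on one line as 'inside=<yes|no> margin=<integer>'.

d = (-8, -14),  |d|² = 260;  R = 8+2 = 10,  c = 260−10² = 160
v_rel = (-10, -13),  |v_rel|² = 269;  v_rel·d = (-10)·(-8) + (-13)·(-14) = 262
269·t² − 524·t + 160 = 0  ⇒  m = 262² − 269·160 = 25604
m = 25604 > 0,  v_rel·d = 262 > 0  ⇒  inside

inside=yes margin=25604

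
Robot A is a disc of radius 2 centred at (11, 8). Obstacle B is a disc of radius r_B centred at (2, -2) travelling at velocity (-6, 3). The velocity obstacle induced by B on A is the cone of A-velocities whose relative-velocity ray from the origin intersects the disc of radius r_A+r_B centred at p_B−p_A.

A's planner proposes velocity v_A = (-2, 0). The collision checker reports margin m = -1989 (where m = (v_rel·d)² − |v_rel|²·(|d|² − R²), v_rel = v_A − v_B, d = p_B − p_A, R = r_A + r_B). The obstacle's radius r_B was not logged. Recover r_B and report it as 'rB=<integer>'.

m = -1989
d = (-9, -10);  v_rel = (4, -3),  |v_rel|² = 25
v_rel×d = (4)·(-10) − (-3)·(-9) = -67
since m = R²·25 − (-67)²:  R² = (4489 + -1989) / 25 = 100
R = √100 = 10  ⇒  r_B = 10 − 2 = 8

rB=8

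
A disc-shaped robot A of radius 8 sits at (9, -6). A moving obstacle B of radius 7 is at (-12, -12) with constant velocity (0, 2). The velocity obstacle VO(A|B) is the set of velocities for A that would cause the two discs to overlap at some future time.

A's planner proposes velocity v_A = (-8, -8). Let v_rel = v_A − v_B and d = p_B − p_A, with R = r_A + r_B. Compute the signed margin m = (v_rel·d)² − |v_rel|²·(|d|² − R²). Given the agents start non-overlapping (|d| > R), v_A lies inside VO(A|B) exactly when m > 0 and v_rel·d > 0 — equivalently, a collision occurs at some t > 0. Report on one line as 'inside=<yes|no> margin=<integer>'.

d = (-21, -6),  |d|² = 477;  R = 8+7 = 15,  c = 477−15² = 252
v_rel = (-8, -10),  |v_rel|² = 164;  v_rel·d = (-8)·(-21) + (-10)·(-6) = 228
164·t² − 456·t + 252 = 0  ⇒  m = 228² − 164·252 = 10656
m = 10656 > 0,  v_rel·d = 228 > 0  ⇒  inside

inside=yes margin=10656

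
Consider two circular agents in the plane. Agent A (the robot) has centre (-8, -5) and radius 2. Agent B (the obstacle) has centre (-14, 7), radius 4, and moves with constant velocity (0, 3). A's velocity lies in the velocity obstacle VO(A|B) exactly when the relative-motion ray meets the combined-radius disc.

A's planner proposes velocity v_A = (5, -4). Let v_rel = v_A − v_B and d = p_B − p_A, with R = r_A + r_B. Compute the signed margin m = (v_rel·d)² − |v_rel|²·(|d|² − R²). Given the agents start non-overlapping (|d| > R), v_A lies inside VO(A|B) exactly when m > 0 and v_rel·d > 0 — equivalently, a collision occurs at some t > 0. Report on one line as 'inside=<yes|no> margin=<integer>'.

d = (-6, 12),  |d|² = 180;  R = 2+4 = 6,  c = 180−6² = 144
v_rel = (5, -7),  |v_rel|² = 74;  v_rel·d = (5)·(-6) + (-7)·(12) = -114
74·t² + 228·t + 144 = 0  ⇒  m = (-114)² − 74·144 = 2340
m = 2340 > 0,  v_rel·d = -114 < 0  ⇒  outside

inside=no margin=2340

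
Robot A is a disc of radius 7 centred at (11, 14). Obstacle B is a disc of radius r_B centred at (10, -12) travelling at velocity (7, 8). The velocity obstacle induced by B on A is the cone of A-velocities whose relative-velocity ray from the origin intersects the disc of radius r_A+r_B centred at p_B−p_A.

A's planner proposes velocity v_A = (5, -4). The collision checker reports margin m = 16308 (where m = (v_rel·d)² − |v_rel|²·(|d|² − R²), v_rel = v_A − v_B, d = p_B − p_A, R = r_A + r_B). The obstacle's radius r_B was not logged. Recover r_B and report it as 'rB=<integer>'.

m = 16308
d = (-1, -26);  v_rel = (-2, -12),  |v_rel|² = 148
v_rel×d = (-2)·(-26) − (-12)·(-1) = 40
since m = R²·148 − 40²:  R² = (1600 + 16308) / 148 = 121
R = √121 = 11  ⇒  r_B = 11 − 7 = 4

rB=4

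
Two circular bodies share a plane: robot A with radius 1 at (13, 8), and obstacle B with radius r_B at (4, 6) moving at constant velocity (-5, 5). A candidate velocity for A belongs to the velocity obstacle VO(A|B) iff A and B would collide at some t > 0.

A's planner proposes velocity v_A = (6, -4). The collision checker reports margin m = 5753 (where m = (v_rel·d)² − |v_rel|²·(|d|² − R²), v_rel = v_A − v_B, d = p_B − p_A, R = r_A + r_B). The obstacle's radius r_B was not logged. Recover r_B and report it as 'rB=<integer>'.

m = 5753
d = (-9, -2);  v_rel = (11, -9),  |v_rel|² = 202
v_rel×d = (11)·(-2) − (-9)·(-9) = -103
since m = R²·202 − (-103)²:  R² = (10609 + 5753) / 202 = 81
R = √81 = 9  ⇒  r_B = 9 − 1 = 8

rB=8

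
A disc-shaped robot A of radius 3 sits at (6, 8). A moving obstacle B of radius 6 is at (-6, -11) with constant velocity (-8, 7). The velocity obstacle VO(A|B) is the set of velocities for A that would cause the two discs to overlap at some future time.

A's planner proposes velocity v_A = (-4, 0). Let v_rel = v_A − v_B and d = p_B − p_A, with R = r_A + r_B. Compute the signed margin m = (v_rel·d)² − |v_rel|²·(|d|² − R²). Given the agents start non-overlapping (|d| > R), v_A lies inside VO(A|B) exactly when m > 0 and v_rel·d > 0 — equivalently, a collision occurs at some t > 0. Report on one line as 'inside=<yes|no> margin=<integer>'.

d = (-12, -19),  |d|² = 505;  R = 3+6 = 9,  c = 505−9² = 424
v_rel = (4, -7),  |v_rel|² = 65;  v_rel·d = (4)·(-12) + (-7)·(-19) = 85
65·t² − 170·t + 424 = 0  ⇒  m = 85² − 65·424 = -20335
m = -20335 < 0,  v_rel·d = 85 > 0  ⇒  outside

inside=no margin=-20335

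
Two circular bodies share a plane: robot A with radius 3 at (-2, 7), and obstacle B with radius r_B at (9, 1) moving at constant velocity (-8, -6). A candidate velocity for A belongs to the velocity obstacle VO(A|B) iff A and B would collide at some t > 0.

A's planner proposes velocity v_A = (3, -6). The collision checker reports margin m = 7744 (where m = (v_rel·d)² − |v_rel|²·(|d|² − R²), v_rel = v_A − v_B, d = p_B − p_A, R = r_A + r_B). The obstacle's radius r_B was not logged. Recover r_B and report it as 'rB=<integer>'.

m = 7744
d = (11, -6);  v_rel = (11, 0),  |v_rel|² = 121
v_rel×d = (11)·(-6) − (0)·(11) = -66
since m = R²·121 − (-66)²:  R² = (4356 + 7744) / 121 = 100
R = √100 = 10  ⇒  r_B = 10 − 3 = 7

rB=7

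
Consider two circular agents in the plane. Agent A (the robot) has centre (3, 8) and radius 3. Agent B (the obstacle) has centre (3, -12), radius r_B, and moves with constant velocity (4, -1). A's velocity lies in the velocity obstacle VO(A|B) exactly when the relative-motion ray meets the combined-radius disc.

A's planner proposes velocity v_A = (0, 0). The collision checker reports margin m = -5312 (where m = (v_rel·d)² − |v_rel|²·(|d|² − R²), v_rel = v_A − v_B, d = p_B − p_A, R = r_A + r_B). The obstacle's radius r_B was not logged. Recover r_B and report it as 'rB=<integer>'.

m = -5312
d = (0, -20);  v_rel = (-4, 1),  |v_rel|² = 17
v_rel×d = (-4)·(-20) − (1)·(0) = 80
since m = R²·17 − 80²:  R² = (6400 + -5312) / 17 = 64
R = √64 = 8  ⇒  r_B = 8 − 3 = 5

rB=5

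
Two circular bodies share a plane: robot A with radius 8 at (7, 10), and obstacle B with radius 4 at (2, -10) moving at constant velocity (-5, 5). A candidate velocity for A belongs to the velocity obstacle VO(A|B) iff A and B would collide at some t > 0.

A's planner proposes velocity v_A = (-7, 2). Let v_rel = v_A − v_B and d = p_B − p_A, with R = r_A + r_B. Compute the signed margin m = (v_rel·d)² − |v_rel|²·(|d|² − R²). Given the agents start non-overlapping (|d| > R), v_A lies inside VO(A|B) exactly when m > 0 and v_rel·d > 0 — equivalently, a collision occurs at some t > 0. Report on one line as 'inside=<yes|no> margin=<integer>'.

d = (-5, -20),  |d|² = 425;  R = 8+4 = 12,  c = 425−12² = 281
v_rel = (-2, -3),  |v_rel|² = 13;  v_rel·d = (-2)·(-5) + (-3)·(-20) = 70
13·t² − 140·t + 281 = 0  ⇒  m = 70² − 13·281 = 1247
m = 1247 > 0,  v_rel·d = 70 > 0  ⇒  inside

inside=yes margin=1247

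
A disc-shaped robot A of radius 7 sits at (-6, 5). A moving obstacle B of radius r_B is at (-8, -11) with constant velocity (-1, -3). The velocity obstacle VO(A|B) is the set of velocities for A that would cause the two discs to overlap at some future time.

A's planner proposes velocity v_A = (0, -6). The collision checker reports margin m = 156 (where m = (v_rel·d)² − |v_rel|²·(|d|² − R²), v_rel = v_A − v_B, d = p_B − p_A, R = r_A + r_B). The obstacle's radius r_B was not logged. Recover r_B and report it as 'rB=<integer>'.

m = 156
d = (-2, -16);  v_rel = (1, -3),  |v_rel|² = 10
v_rel×d = (1)·(-16) − (-3)·(-2) = -22
since m = R²·10 − (-22)²:  R² = (484 + 156) / 10 = 64
R = √64 = 8  ⇒  r_B = 8 − 7 = 1

rB=1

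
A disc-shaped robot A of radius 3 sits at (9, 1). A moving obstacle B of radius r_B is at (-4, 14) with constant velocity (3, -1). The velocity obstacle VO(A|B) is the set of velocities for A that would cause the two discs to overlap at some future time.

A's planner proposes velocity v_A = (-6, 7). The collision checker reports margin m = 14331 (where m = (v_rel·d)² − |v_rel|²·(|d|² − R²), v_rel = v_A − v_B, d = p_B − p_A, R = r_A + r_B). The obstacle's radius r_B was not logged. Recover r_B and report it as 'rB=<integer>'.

m = 14331
d = (-13, 13);  v_rel = (-9, 8),  |v_rel|² = 145
v_rel×d = (-9)·(13) − (8)·(-13) = -13
since m = R²·145 − (-13)²:  R² = (169 + 14331) / 145 = 100
R = √100 = 10  ⇒  r_B = 10 − 3 = 7

rB=7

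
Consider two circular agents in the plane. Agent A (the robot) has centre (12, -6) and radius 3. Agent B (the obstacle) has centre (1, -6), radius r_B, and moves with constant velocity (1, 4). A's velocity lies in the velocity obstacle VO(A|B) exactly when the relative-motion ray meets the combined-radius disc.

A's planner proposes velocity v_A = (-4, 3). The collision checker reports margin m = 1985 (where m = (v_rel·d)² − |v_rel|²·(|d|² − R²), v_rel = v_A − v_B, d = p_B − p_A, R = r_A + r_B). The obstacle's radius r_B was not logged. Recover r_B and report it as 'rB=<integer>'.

m = 1985
d = (-11, 0);  v_rel = (-5, -1),  |v_rel|² = 26
v_rel×d = (-5)·(0) − (-1)·(-11) = -11
since m = R²·26 − (-11)²:  R² = (121 + 1985) / 26 = 81
R = √81 = 9  ⇒  r_B = 9 − 3 = 6

rB=6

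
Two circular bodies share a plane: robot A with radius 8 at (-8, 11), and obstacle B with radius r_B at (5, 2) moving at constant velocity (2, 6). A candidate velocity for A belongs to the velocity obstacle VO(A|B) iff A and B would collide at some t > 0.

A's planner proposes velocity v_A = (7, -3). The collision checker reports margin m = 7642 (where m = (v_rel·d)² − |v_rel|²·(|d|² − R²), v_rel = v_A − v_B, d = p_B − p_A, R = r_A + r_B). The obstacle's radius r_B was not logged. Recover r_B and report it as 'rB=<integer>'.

m = 7642
d = (13, -9);  v_rel = (5, -9),  |v_rel|² = 106
v_rel×d = (5)·(-9) − (-9)·(13) = 72
since m = R²·106 − 72²:  R² = (5184 + 7642) / 106 = 121
R = √121 = 11  ⇒  r_B = 11 − 8 = 3

rB=3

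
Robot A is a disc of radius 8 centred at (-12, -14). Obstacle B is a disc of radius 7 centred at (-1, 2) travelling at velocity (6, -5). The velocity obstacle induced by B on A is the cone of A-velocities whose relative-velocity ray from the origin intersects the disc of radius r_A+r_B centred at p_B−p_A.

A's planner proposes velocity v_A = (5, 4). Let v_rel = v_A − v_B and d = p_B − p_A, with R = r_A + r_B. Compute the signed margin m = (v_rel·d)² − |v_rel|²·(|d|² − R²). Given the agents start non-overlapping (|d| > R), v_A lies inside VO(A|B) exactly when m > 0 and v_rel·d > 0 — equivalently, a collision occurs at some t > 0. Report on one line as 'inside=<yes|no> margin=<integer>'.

d = (11, 16),  |d|² = 377;  R = 8+7 = 15,  c = 377−15² = 152
v_rel = (-1, 9),  |v_rel|² = 82;  v_rel·d = (-1)·(11) + (9)·(16) = 133
82·t² − 266·t + 152 = 0  ⇒  m = 133² − 82·152 = 5225
m = 5225 > 0,  v_rel·d = 133 > 0  ⇒  inside

inside=yes margin=5225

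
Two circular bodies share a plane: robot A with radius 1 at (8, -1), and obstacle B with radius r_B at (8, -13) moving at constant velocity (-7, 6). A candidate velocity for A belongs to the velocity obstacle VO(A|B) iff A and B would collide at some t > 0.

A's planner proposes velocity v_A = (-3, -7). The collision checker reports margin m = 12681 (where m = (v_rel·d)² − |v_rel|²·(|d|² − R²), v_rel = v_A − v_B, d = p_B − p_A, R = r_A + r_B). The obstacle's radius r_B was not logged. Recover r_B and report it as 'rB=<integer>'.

m = 12681
d = (0, -12);  v_rel = (4, -13),  |v_rel|² = 185
v_rel×d = (4)·(-12) − (-13)·(0) = -48
since m = R²·185 − (-48)²:  R² = (2304 + 12681) / 185 = 81
R = √81 = 9  ⇒  r_B = 9 − 1 = 8

rB=8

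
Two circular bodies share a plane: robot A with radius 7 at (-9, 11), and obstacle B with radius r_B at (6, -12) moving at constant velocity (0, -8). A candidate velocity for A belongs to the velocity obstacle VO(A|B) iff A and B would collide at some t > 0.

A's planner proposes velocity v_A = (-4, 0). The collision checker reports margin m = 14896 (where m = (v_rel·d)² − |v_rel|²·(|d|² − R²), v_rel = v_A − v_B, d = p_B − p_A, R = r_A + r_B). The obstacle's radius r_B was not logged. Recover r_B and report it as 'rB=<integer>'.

m = 14896
d = (15, -23);  v_rel = (-4, 8),  |v_rel|² = 80
v_rel×d = (-4)·(-23) − (8)·(15) = -28
since m = R²·80 − (-28)²:  R² = (784 + 14896) / 80 = 196
R = √196 = 14  ⇒  r_B = 14 − 7 = 7

rB=7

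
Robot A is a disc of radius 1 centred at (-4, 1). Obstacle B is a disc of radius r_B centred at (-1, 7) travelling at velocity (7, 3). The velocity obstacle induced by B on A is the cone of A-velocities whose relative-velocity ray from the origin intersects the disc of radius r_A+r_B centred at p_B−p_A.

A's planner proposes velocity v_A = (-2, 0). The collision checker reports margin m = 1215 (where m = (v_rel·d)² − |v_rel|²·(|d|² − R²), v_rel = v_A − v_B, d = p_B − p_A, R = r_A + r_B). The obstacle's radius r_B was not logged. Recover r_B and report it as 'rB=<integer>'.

m = 1215
d = (3, 6);  v_rel = (-9, -3),  |v_rel|² = 90
v_rel×d = (-9)·(6) − (-3)·(3) = -45
since m = R²·90 − (-45)²:  R² = (2025 + 1215) / 90 = 36
R = √36 = 6  ⇒  r_B = 6 − 1 = 5

rB=5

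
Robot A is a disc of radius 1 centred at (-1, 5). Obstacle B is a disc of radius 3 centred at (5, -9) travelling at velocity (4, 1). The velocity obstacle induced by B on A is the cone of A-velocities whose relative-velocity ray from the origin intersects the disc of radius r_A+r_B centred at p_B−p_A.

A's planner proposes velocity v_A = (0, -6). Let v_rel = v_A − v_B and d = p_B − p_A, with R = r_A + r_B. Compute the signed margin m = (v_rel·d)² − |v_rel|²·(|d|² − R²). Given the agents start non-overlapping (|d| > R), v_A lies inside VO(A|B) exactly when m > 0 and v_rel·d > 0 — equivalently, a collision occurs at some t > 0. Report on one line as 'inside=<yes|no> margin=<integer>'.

d = (6, -14),  |d|² = 232;  R = 1+3 = 4,  c = 232−4² = 216
v_rel = (-4, -7),  |v_rel|² = 65;  v_rel·d = (-4)·(6) + (-7)·(-14) = 74
65·t² − 148·t + 216 = 0  ⇒  m = 74² − 65·216 = -8564
m = -8564 < 0,  v_rel·d = 74 > 0  ⇒  outside

inside=no margin=-8564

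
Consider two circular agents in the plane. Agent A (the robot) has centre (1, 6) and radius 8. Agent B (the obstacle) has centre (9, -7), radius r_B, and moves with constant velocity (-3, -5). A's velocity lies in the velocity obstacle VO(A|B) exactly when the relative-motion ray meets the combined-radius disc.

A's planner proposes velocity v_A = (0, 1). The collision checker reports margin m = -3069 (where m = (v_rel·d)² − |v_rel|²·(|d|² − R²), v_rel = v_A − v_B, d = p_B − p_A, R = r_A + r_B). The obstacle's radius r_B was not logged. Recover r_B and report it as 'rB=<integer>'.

m = -3069
d = (8, -13);  v_rel = (3, 6),  |v_rel|² = 45
v_rel×d = (3)·(-13) − (6)·(8) = -87
since m = R²·45 − (-87)²:  R² = (7569 + -3069) / 45 = 100
R = √100 = 10  ⇒  r_B = 10 − 8 = 2

rB=2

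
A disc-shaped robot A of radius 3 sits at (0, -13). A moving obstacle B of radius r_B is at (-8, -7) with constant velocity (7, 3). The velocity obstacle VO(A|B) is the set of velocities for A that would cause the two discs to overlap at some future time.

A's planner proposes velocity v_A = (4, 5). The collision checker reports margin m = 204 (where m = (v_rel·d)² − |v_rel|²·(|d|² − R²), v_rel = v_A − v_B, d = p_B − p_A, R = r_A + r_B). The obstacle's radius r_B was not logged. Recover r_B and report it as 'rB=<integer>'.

m = 204
d = (-8, 6);  v_rel = (-3, 2),  |v_rel|² = 13
v_rel×d = (-3)·(6) − (2)·(-8) = -2
since m = R²·13 − (-2)²:  R² = (4 + 204) / 13 = 16
R = √16 = 4  ⇒  r_B = 4 − 3 = 1

rB=1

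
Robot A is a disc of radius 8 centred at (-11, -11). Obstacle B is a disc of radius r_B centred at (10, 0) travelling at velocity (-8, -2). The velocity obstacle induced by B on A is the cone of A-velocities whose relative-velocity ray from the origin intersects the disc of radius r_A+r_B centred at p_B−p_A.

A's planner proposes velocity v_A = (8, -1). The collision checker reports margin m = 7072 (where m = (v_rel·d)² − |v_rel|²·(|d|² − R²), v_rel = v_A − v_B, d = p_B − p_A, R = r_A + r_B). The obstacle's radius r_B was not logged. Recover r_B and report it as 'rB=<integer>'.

m = 7072
d = (21, 11);  v_rel = (16, 1),  |v_rel|² = 257
v_rel×d = (16)·(11) − (1)·(21) = 155
since m = R²·257 − 155²:  R² = (24025 + 7072) / 257 = 121
R = √121 = 11  ⇒  r_B = 11 − 8 = 3

rB=3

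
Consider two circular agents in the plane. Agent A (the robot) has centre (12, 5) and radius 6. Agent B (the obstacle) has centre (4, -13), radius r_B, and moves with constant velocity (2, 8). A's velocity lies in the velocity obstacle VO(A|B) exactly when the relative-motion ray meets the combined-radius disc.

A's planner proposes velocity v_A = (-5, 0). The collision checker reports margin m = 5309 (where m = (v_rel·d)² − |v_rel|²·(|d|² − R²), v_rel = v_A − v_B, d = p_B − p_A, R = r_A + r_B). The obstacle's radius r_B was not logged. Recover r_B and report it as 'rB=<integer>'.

m = 5309
d = (-8, -18);  v_rel = (-7, -8),  |v_rel|² = 113
v_rel×d = (-7)·(-18) − (-8)·(-8) = 62
since m = R²·113 − 62²:  R² = (3844 + 5309) / 113 = 81
R = √81 = 9  ⇒  r_B = 9 − 6 = 3

rB=3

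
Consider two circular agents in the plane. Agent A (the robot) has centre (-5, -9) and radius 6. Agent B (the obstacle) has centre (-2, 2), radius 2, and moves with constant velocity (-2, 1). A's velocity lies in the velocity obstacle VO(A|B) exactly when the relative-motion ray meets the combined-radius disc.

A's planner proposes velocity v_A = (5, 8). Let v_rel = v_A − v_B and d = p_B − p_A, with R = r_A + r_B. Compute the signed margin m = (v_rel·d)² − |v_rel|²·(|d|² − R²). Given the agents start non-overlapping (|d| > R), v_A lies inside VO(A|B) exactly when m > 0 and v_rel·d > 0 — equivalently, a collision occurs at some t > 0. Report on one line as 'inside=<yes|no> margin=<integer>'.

d = (3, 11),  |d|² = 130;  R = 6+2 = 8,  c = 130−8² = 66
v_rel = (7, 7),  |v_rel|² = 98;  v_rel·d = (7)·(3) + (7)·(11) = 98
98·t² − 196·t + 66 = 0  ⇒  m = 98² − 98·66 = 3136
m = 3136 > 0,  v_rel·d = 98 > 0  ⇒  inside

inside=yes margin=3136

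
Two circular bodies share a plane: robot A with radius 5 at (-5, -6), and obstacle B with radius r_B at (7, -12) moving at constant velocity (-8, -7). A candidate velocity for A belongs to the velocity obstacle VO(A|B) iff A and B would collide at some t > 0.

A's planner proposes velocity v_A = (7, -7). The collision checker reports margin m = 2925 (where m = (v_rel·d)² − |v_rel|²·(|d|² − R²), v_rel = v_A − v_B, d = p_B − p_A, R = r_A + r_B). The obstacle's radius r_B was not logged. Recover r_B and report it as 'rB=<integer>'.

m = 2925
d = (12, -6);  v_rel = (15, 0),  |v_rel|² = 225
v_rel×d = (15)·(-6) − (0)·(12) = -90
since m = R²·225 − (-90)²:  R² = (8100 + 2925) / 225 = 49
R = √49 = 7  ⇒  r_B = 7 − 5 = 2

rB=2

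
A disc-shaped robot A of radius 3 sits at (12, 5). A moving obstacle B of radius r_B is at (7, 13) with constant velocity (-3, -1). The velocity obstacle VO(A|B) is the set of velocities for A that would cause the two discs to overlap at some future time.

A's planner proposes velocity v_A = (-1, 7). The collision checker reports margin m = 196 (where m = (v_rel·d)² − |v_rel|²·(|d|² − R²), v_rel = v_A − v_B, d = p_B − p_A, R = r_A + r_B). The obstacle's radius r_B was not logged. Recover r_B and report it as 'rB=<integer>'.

m = 196
d = (-5, 8);  v_rel = (2, 8),  |v_rel|² = 68
v_rel×d = (2)·(8) − (8)·(-5) = 56
since m = R²·68 − 56²:  R² = (3136 + 196) / 68 = 49
R = √49 = 7  ⇒  r_B = 7 − 3 = 4

rB=4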